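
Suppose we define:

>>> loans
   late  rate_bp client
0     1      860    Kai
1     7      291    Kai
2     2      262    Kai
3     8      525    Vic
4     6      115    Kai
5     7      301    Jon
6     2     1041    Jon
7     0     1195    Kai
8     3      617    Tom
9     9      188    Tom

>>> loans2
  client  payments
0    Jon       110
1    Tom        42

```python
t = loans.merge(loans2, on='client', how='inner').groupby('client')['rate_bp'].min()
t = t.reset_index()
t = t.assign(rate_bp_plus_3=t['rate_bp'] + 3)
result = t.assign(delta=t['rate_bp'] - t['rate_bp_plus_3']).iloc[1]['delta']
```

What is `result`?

merge on 'client' (how='inner') → 4 rows:
   late  rate_bp client  payments
0     7      301    Jon       110
1     2     1041    Jon       110
2     3      617    Tom        42
3     9      188    Tom        42
group by client, min of rate_bp:
client
Jon    301
Tom    188
Name: rate_bp, dtype: int64
reset_index():
  client  rate_bp
0    Jon      301
1    Tom      188
add column rate_bp_plus_3 = t['rate_bp'] + 3:
  client  rate_bp  rate_bp_plus_3
0    Jon      301             304
1    Tom      188             191
add column delta = t['rate_bp'] - t['rate_bp_plus_3']:
  client  rate_bp  rate_bp_plus_3  delta
0    Jon      301             304     -3
1    Tom      188             191     -3
Hence -3.

-3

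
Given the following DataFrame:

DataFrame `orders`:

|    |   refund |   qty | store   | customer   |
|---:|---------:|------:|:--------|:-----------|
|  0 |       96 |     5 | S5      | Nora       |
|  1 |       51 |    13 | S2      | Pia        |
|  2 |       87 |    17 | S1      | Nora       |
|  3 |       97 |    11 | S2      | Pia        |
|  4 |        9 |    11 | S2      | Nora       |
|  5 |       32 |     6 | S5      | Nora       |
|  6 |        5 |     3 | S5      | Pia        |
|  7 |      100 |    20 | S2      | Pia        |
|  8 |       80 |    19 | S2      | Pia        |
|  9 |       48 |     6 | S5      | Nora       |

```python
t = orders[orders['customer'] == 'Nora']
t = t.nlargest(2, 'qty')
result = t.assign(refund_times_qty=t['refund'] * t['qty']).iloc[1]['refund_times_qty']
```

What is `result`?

99

filter rows where customer == 'Nora':
   refund  qty store customer
0      96    5    S5     Nora
2      87   17    S1     Nora
4       9   11    S2     Nora
5      32    6    S5     Nora
9      48    6    S5     Nora
take 2 rows with largest qty:
   refund  qty store customer
2      87   17    S1     Nora
4       9   11    S2     Nora
add column refund_times_qty = t['refund'] * t['qty']:
   refund  qty store customer  refund_times_qty
2      87   17    S1     Nora              1479
4       9   11    S2     Nora                99
value at position 1, column 'refund_times_qty' → 99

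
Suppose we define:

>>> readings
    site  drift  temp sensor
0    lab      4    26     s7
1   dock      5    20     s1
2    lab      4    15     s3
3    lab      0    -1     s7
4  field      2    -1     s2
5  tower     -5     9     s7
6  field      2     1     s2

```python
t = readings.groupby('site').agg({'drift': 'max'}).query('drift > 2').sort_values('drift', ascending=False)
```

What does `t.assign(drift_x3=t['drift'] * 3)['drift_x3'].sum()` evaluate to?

27

group by site, max of drift:
       drift
site        
dock       5
field      2
lab        4
tower     -5
filter rows where drift > 2:
      drift
site       
dock      5
lab       4
sort by drift descending:
      drift
site       
dock      5
lab       4
add column drift_x3 = t['drift'] * 3:
      drift  drift_x3
site                 
dock      5        15
lab       4        12
Finally, sum of column 'drift_x3' = 27.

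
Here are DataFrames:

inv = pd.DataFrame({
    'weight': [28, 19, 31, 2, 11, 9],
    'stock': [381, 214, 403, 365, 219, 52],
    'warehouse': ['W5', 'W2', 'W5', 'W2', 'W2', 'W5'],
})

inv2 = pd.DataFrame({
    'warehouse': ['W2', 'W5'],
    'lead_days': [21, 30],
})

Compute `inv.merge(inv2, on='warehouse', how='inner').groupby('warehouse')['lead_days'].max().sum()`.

51

merge on 'warehouse' (how='inner') → 6 rows:
   weight  stock warehouse  lead_days
0      28    381        W5         30
1      19    214        W2         21
2      31    403        W5         30
3       2    365        W2         21
4      11    219        W2         21
5       9     52        W5         30
group by warehouse, max of lead_days:
warehouse
W2    21
W5    30
Name: lead_days, dtype: int64
Hence 51.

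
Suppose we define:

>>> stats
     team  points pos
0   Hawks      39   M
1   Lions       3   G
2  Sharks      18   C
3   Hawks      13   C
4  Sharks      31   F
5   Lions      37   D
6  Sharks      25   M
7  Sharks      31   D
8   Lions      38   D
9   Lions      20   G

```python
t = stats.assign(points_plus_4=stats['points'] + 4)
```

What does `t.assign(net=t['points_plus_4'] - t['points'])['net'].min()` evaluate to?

add column points_plus_4 = stats['points'] + 4:
     team  points pos  points_plus_4
0   Hawks      39   M             43
1   Lions       3   G              7
2  Sharks      18   C             22
3   Hawks      13   C             17
4  Sharks      31   F             35
5   Lions      37   D             41
6  Sharks      25   M             29
7  Sharks      31   D             35
8   Lions      38   D             42
9   Lions      20   G             24
add column net = t['points_plus_4'] - t['points']:
     team  points pos  points_plus_4  net
0   Hawks      39   M             43    4
1   Lions       3   G              7    4
2  Sharks      18   C             22    4
3   Hawks      13   C             17    4
4  Sharks      31   F             35    4
5   Lions      37   D             41    4
6  Sharks      25   M             29    4
7  Sharks      31   D             35    4
8   Lions      38   D             42    4
9   Lions      20   G             24    4
min of column 'net' → 4

4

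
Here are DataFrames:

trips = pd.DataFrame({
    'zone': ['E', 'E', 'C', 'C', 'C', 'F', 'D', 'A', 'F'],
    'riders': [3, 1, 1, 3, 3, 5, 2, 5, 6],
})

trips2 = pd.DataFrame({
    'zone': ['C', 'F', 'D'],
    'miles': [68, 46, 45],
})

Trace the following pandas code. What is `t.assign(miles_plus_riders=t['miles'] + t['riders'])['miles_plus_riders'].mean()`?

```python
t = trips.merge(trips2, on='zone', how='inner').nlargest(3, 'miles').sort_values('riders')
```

70.3333333333

merge on 'zone' (how='inner') → 6 rows:
  zone  riders  miles
0    C       1     68
1    C       3     68
2    C       3     68
3    F       5     46
4    D       2     45
5    F       6     46
take 3 rows with largest miles:
  zone  riders  miles
0    C       1     68
1    C       3     68
2    C       3     68
sort by riders:
  zone  riders  miles
0    C       1     68
1    C       3     68
2    C       3     68
add column miles_plus_riders = t['miles'] + t['riders']:
  zone  riders  miles  miles_plus_riders
0    C       1     68                 69
1    C       3     68                 71
2    C       3     68                 71
Finally, mean of column 'miles_plus_riders' = 70.3333333333.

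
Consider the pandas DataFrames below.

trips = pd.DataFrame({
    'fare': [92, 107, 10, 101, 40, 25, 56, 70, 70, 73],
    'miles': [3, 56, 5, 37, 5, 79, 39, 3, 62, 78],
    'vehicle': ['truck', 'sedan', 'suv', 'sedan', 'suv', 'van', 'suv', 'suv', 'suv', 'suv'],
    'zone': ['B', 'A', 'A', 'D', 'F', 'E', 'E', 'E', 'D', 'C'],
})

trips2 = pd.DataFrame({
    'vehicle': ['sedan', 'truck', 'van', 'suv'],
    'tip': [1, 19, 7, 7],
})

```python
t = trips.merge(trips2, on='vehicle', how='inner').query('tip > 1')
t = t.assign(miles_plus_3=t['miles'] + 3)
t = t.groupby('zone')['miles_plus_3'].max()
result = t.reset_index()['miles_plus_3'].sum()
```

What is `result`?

250

merge on 'vehicle' (how='inner') → 10 rows:
   fare  miles vehicle zone  tip
0    92      3   truck    B   19
1   107     56   sedan    A    1
2    10      5     suv    A    7
3   101     37   sedan    D    1
4    40      5     suv    F    7
5    25     79     van    E    7
6    56     39     suv    E    7
7    70      3     suv    E    7
8    70     62     suv    D    7
9    73     78     suv    C    7
filter rows where tip > 1:
   fare  miles vehicle zone  tip
0    92      3   truck    B   19
2    10      5     suv    A    7
4    40      5     suv    F    7
5    25     79     van    E    7
6    56     39     suv    E    7
7    70      3     suv    E    7
8    70     62     suv    D    7
9    73     78     suv    C    7
add column miles_plus_3 = t['miles'] + 3:
   fare  miles vehicle zone  tip  miles_plus_3
0    92      3   truck    B   19             6
2    10      5     suv    A    7             8
4    40      5     suv    F    7             8
5    25     79     van    E    7            82
6    56     39     suv    E    7            42
7    70      3     suv    E    7             6
8    70     62     suv    D    7            65
9    73     78     suv    C    7            81
group by zone, max of miles_plus_3:
zone
A     8
B     6
C    81
D    65
E    82
F     8
Name: miles_plus_3, dtype: int64
reset_index():
  zone  miles_plus_3
0    A             8
1    B             6
2    C            81
3    D            65
4    E            82
5    F             8
Hence 250.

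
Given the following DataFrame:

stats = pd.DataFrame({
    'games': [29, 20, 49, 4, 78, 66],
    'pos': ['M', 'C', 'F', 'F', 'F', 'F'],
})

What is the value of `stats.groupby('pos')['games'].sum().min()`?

20

group by pos, sum of games:
pos
C     20
F    197
M     29
Name: games, dtype: int64
Finally, min of the resulting series = 20.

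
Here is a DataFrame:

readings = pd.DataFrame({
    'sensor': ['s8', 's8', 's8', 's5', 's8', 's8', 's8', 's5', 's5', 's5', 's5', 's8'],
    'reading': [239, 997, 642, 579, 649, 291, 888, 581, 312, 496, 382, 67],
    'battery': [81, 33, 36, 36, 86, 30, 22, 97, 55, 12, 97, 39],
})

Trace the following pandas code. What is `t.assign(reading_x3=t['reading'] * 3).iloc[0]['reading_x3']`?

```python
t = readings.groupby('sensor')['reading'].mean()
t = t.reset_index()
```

1410.0

group by sensor, mean of reading:
sensor
s5    470.0
s8    539.0
Name: reading, dtype: float64
reset_index():
  sensor  reading
0     s5    470.0
1     s8    539.0
add column reading_x3 = t['reading'] * 3:
  sensor  reading  reading_x3
0     s5    470.0      1410.0
1     s8    539.0      1617.0
Taking the value at position 0, column 'reading_x3' gives 1410.0.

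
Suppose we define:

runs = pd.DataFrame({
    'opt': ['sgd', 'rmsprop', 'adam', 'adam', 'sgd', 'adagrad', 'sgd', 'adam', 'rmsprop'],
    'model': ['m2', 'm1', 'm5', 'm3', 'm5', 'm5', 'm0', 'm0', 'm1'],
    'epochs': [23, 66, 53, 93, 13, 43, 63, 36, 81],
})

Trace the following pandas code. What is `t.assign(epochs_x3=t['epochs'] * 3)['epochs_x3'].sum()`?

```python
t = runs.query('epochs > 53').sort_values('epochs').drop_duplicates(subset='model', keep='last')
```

711

filter rows where epochs > 53:
       opt model  epochs
1  rmsprop    m1      66
3     adam    m3      93
6      sgd    m0      63
8  rmsprop    m1      81
sort by epochs:
       opt model  epochs
6      sgd    m0      63
1  rmsprop    m1      66
8  rmsprop    m1      81
3     adam    m3      93
drop duplicate model (keep=last):
       opt model  epochs
6      sgd    m0      63
8  rmsprop    m1      81
3     adam    m3      93
add column epochs_x3 = t['epochs'] * 3:
       opt model  epochs  epochs_x3
6      sgd    m0      63        189
8  rmsprop    m1      81        243
3     adam    m3      93        279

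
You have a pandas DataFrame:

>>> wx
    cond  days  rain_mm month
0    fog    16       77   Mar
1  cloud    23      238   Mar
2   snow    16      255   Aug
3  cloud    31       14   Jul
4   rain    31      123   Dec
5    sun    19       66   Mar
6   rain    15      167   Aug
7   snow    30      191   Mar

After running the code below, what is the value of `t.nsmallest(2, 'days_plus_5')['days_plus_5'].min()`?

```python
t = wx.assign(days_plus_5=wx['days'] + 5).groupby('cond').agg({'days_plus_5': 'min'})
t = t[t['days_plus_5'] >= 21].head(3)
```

21

add column days_plus_5 = wx['days'] + 5:
    cond  days  rain_mm month  days_plus_5
0    fog    16       77   Mar           21
1  cloud    23      238   Mar           28
2   snow    16      255   Aug           21
3  cloud    31       14   Jul           36
4   rain    31      123   Dec           36
5    sun    19       66   Mar           24
6   rain    15      167   Aug           20
7   snow    30      191   Mar           35
group by cond, min of days_plus_5:
       days_plus_5
cond              
cloud           28
fog             21
rain            20
snow            21
sun             24
filter rows where days_plus_5 >= 21:
       days_plus_5
cond              
cloud           28
fog             21
snow            21
sun             24
take first 3 rows:
       days_plus_5
cond              
cloud           28
fog             21
snow            21
take 2 rows with smallest days_plus_5:
      days_plus_5
cond             
fog            21
snow           21
Taking the min of column 'days_plus_5' gives 21.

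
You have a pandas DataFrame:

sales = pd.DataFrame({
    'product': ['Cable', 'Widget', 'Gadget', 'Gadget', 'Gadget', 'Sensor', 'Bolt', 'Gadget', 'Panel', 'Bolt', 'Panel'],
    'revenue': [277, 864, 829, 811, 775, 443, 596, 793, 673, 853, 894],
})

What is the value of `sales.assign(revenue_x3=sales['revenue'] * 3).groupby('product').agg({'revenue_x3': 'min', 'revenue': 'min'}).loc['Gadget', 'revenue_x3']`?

add column revenue_x3 = sales['revenue'] * 3:
   product  revenue  revenue_x3
0    Cable      277         831
1   Widget      864        2592
2   Gadget      829        2487
3   Gadget      811        2433
4   Gadget      775        2325
5   Sensor      443        1329
6     Bolt      596        1788
7   Gadget      793        2379
8    Panel      673        2019
9     Bolt      853        2559
10   Panel      894        2682
group by product: min(revenue_x3), min(revenue):
         revenue_x3  revenue
product                     
Bolt           1788      596
Cable           831      277
Gadget         2325      775
Panel          2019      673
Sensor         1329      443
Widget         2592      864
Then the value at row 'Gadget', column 'revenue_x3': 2325

2325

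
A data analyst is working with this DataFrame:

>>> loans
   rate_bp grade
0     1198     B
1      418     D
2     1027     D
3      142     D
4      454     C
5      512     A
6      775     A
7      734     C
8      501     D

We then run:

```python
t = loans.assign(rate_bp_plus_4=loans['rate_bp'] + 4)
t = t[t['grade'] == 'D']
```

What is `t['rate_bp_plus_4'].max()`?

1031

add column rate_bp_plus_4 = loans['rate_bp'] + 4:
   rate_bp grade  rate_bp_plus_4
0     1198     B            1202
1      418     D             422
2     1027     D            1031
3      142     D             146
4      454     C             458
5      512     A             516
6      775     A             779
7      734     C             738
8      501     D             505
filter rows where grade == 'D':
   rate_bp grade  rate_bp_plus_4
1      418     D             422
2     1027     D            1031
3      142     D             146
8      501     D             505
Hence 1031.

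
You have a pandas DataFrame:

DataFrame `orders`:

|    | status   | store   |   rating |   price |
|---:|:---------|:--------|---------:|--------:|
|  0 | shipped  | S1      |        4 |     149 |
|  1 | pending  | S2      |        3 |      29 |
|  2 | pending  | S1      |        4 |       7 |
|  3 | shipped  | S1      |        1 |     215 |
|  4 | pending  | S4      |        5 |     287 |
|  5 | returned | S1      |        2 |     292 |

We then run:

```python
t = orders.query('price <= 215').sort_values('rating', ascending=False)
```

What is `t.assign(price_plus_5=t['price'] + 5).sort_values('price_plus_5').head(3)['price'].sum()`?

185

filter rows where price <= 215:
    status store  rating  price
0  shipped    S1       4    149
1  pending    S2       3     29
2  pending    S1       4      7
3  shipped    S1       1    215
sort by rating descending:
    status store  rating  price
0  shipped    S1       4    149
2  pending    S1       4      7
1  pending    S2       3     29
3  shipped    S1       1    215
add column price_plus_5 = t['price'] + 5:
    status store  rating  price  price_plus_5
0  shipped    S1       4    149           154
2  pending    S1       4      7            12
1  pending    S2       3     29            34
3  shipped    S1       1    215           220
sort by price_plus_5:
    status store  rating  price  price_plus_5
2  pending    S1       4      7            12
1  pending    S2       3     29            34
0  shipped    S1       4    149           154
3  shipped    S1       1    215           220
take first 3 rows:
    status store  rating  price  price_plus_5
2  pending    S1       4      7            12
1  pending    S2       3     29            34
0  shipped    S1       4    149           154
Taking the sum of column 'price' gives 185.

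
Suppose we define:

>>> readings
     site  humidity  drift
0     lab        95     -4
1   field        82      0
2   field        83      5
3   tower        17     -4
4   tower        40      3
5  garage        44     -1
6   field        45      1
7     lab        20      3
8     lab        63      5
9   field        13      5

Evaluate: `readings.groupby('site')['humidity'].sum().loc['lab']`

group by site, sum of humidity:
site
field     223
garage     44
lab       178
tower      57
Name: humidity, dtype: int64
Finally, value at index 'lab' = 178.

178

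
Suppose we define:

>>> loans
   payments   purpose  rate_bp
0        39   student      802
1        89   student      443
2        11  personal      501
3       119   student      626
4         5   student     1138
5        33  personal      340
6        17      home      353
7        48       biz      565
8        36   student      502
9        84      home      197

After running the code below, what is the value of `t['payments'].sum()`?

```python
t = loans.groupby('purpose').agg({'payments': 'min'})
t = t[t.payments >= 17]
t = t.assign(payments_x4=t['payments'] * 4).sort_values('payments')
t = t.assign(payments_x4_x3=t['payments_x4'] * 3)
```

group by purpose, min of payments:
          payments
purpose           
biz             48
home            17
personal        11
student          5
filter rows where payments >= 17:
         payments
purpose          
biz            48
home           17
add column payments_x4 = t['payments'] * 4:
         payments  payments_x4
purpose                       
biz            48          192
home           17           68
sort by payments:
         payments  payments_x4
purpose                       
home           17           68
biz            48          192
add column payments_x4_x3 = t['payments_x4'] * 3:
         payments  payments_x4  payments_x4_x3
purpose                                       
home           17           68             204
biz            48          192             576
sum of column 'payments' → 65

65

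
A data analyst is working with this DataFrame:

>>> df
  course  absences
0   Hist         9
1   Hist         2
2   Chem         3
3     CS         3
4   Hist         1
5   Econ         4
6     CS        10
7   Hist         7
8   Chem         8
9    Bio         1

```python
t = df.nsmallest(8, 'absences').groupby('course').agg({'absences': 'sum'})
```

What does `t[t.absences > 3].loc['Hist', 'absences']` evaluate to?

take 8 rows with smallest absences:
  course  absences
4   Hist         1
9    Bio         1
1   Hist         2
2   Chem         3
3     CS         3
5   Econ         4
7   Hist         7
8   Chem         8
group by course, sum of absences:
        absences
course          
Bio            1
CS             3
Chem          11
Econ           4
Hist          10
filter rows where absences > 3:
        absences
course          
Chem          11
Econ           4
Hist          10
Then the value at row 'Hist', column 'absences': 10

10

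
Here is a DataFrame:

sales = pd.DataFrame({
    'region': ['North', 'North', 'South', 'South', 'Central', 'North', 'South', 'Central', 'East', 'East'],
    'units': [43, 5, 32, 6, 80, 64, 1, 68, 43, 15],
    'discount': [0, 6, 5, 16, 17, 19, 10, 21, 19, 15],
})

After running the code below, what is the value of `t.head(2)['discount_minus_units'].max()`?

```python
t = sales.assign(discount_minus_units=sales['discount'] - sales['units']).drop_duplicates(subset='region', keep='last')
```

add column discount_minus_units = sales['discount'] - sales['units']:
    region  units  discount  discount_minus_units
0    North     43         0                   -43
1    North      5         6                     1
2    South     32         5                   -27
3    South      6        16                    10
4  Central     80        17                   -63
5    North     64        19                   -45
6    South      1        10                     9
7  Central     68        21                   -47
8     East     43        19                   -24
9     East     15        15                     0
drop duplicate region (keep=last):
    region  units  discount  discount_minus_units
5    North     64        19                   -45
6    South      1        10                     9
7  Central     68        21                   -47
9     East     15        15                     0
take first 2 rows:
  region  units  discount  discount_minus_units
5  North     64        19                   -45
6  South      1        10                     9

9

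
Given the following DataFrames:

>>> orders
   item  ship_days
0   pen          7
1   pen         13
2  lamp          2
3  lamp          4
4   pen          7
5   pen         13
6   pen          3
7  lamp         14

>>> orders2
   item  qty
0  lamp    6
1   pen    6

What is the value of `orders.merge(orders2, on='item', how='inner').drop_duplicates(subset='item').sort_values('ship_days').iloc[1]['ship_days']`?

7

merge on 'item' (how='inner') → 8 rows:
   item  ship_days  qty
0   pen          7    6
1   pen         13    6
2  lamp          2    6
3  lamp          4    6
4   pen          7    6
5   pen         13    6
6   pen          3    6
7  lamp         14    6
drop duplicate item (keep=first):
   item  ship_days  qty
0   pen          7    6
2  lamp          2    6
sort by ship_days:
   item  ship_days  qty
2  lamp          2    6
0   pen          7    6
So iloc[1]['ship_days'] = 7.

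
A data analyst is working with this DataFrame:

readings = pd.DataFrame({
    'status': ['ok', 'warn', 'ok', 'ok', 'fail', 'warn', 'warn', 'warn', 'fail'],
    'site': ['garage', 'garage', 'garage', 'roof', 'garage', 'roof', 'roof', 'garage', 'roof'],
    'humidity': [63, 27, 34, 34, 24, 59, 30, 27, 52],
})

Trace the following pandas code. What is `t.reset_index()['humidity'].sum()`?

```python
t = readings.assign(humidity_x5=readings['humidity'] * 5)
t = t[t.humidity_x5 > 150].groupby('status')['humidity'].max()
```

add column humidity_x5 = readings['humidity'] * 5:
  status    site  humidity  humidity_x5
0     ok  garage        63          315
1   warn  garage        27          135
2     ok  garage        34          170
3     ok    roof        34          170
4   fail  garage        24          120
5   warn    roof        59          295
6   warn    roof        30          150
7   warn  garage        27          135
8   fail    roof        52          260
filter rows where humidity_x5 > 150:
  status    site  humidity  humidity_x5
0     ok  garage        63          315
2     ok  garage        34          170
3     ok    roof        34          170
5   warn    roof        59          295
8   fail    roof        52          260
group by status, max of humidity:
status
fail    52
ok      63
warn    59
Name: humidity, dtype: int64
reset_index():
  status  humidity
0   fail        52
1     ok        63
2   warn        59
Hence 174.

174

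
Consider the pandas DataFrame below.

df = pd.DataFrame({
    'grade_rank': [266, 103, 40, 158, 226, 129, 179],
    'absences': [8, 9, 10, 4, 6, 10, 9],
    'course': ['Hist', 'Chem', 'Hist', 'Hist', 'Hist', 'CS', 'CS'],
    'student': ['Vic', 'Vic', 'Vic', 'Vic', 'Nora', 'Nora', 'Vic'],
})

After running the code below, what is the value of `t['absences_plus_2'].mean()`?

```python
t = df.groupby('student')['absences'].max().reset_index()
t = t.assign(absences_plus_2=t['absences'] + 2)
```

12.0

group by student, max of absences:
student
Nora    10
Vic     10
Name: absences, dtype: int64
reset_index():
  student  absences
0    Nora        10
1     Vic        10
add column absences_plus_2 = t['absences'] + 2:
  student  absences  absences_plus_2
0    Nora        10               12
1     Vic        10               12
Hence 12.0.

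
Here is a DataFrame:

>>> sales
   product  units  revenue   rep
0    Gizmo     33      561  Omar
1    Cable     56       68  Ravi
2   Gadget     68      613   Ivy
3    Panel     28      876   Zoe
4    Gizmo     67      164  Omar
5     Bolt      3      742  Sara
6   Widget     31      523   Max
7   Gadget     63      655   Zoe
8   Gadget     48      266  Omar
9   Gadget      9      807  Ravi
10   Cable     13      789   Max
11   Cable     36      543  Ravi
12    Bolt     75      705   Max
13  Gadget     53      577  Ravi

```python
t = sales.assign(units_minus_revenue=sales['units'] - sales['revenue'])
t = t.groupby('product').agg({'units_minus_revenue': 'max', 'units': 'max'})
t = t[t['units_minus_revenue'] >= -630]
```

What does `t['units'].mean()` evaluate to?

59.4

add column units_minus_revenue = sales['units'] - sales['revenue']:
   product  units  revenue   rep  units_minus_revenue
0    Gizmo     33      561  Omar                 -528
1    Cable     56       68  Ravi                  -12
2   Gadget     68      613   Ivy                 -545
3    Panel     28      876   Zoe                 -848
4    Gizmo     67      164  Omar                  -97
5     Bolt      3      742  Sara                 -739
6   Widget     31      523   Max                 -492
7   Gadget     63      655   Zoe                 -592
8   Gadget     48      266  Omar                 -218
9   Gadget      9      807  Ravi                 -798
10   Cable     13      789   Max                 -776
11   Cable     36      543  Ravi                 -507
12    Bolt     75      705   Max                 -630
13  Gadget     53      577  Ravi                 -524
group by product: max(units_minus_revenue), max(units):
         units_minus_revenue  units
product                            
Bolt                    -630     75
Cable                    -12     56
Gadget                  -218     68
Gizmo                    -97     67
Panel                   -848     28
Widget                  -492     31
filter rows where units_minus_revenue >= -630:
         units_minus_revenue  units
product                            
Bolt                    -630     75
Cable                    -12     56
Gadget                  -218     68
Gizmo                    -97     67
Widget                  -492     31
Taking the mean of column 'units' gives 59.4.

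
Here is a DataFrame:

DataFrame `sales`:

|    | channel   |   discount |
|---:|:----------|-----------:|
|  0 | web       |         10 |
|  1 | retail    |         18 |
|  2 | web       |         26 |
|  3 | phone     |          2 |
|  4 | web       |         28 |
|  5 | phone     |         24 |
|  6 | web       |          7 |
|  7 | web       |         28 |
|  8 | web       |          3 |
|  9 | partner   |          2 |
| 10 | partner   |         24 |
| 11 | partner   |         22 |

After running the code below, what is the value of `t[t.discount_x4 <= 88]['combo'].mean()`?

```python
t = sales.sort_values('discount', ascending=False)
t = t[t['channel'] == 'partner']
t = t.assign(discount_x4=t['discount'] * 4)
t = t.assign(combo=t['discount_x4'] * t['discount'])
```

sort by discount descending:
    channel  discount
4       web        28
7       web        28
2       web        26
5     phone        24
10  partner        24
11  partner        22
1    retail        18
0       web        10
6       web         7
8       web         3
3     phone         2
9   partner         2
filter rows where channel == 'partner':
    channel  discount
10  partner        24
11  partner        22
9   partner         2
add column discount_x4 = t['discount'] * 4:
    channel  discount  discount_x4
10  partner        24           96
11  partner        22           88
9   partner         2            8
add column combo = t['discount_x4'] * t['discount']:
    channel  discount  discount_x4  combo
10  partner        24           96   2304
11  partner        22           88   1936
9   partner         2            8     16
filter rows where discount_x4 <= 88:
    channel  discount  discount_x4  combo
11  partner        22           88   1936
9   partner         2            8     16
Reading off the mean of column 'combo', we get 976.0.

976.0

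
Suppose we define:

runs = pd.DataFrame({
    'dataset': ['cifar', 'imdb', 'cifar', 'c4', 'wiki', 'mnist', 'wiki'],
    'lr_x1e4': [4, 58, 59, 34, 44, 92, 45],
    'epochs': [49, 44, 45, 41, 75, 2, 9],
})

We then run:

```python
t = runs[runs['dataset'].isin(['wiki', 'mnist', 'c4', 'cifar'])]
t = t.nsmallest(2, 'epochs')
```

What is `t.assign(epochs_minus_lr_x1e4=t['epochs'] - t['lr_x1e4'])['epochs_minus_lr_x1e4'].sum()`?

filter rows where dataset in ['wiki', 'mnist', 'c4', 'cifar']:
  dataset  lr_x1e4  epochs
0   cifar        4      49
2   cifar       59      45
3      c4       34      41
4    wiki       44      75
5   mnist       92       2
6    wiki       45       9
take 2 rows with smallest epochs:
  dataset  lr_x1e4  epochs
5   mnist       92       2
6    wiki       45       9
add column epochs_minus_lr_x1e4 = t['epochs'] - t['lr_x1e4']:
  dataset  lr_x1e4  epochs  epochs_minus_lr_x1e4
5   mnist       92       2                   -90
6    wiki       45       9                   -36
sum of column 'epochs_minus_lr_x1e4' → -126

-126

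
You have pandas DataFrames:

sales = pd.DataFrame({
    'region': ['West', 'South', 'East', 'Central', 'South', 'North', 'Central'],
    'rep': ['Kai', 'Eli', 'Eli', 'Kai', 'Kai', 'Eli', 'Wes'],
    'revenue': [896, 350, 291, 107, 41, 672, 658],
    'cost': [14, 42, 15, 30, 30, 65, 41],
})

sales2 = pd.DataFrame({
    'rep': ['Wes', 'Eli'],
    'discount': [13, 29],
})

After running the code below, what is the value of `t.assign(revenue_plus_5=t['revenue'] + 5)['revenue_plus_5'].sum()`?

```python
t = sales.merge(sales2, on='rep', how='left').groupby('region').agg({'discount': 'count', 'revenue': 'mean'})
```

merge on 'rep' (how='left') → 7 rows:
    region  rep  revenue  cost  discount
0     West  Kai      896    14       NaN
1    South  Eli      350    42      29.0
2     East  Eli      291    15      29.0
3  Central  Kai      107    30       NaN
4    South  Kai       41    30       NaN
5    North  Eli      672    65      29.0
6  Central  Wes      658    41      13.0
group by region: count(discount), mean(revenue):
         discount  revenue
region                    
Central         1    382.5
East            1    291.0
North           1    672.0
South           1    195.5
West            0    896.0
add column revenue_plus_5 = t['revenue'] + 5:
         discount  revenue  revenue_plus_5
region                                    
Central         1    382.5           387.5
East            1    291.0           296.0
North           1    672.0           677.0
South           1    195.5           200.5
West            0    896.0           901.0

2462.0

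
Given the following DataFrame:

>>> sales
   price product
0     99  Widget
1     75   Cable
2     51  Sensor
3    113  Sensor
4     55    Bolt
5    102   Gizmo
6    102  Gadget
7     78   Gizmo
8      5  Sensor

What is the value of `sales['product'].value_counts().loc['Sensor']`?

3

value_counts of product:
product
Sensor    3
Gizmo     2
Widget    1
Cable     1
Bolt      1
Gadget    1
Name: count, dtype: int64
The value at index 'Sensor' is 3.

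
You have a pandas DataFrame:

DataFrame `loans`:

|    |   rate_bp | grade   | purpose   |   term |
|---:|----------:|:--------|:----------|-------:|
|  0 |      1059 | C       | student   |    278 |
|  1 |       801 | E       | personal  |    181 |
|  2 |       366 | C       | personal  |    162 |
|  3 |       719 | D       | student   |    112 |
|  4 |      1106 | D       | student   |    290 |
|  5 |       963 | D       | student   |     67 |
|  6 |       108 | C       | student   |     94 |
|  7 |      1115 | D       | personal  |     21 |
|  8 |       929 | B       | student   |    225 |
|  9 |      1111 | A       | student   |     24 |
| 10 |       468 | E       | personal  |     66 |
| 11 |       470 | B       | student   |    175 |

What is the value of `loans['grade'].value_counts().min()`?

value_counts of grade:
grade
D    4
C    3
E    2
B    2
A    1
Name: count, dtype: int64

1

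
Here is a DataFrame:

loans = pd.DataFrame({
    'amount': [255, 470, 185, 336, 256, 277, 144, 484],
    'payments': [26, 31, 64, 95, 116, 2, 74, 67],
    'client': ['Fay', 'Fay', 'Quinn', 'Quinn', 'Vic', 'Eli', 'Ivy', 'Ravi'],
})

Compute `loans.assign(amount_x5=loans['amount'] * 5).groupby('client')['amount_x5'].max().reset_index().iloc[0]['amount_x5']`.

1385

add column amount_x5 = loans['amount'] * 5:
   amount  payments client  amount_x5
0     255        26    Fay       1275
1     470        31    Fay       2350
2     185        64  Quinn        925
3     336        95  Quinn       1680
4     256       116    Vic       1280
5     277         2    Eli       1385
6     144        74    Ivy        720
7     484        67   Ravi       2420
group by client, max of amount_x5:
client
Eli      1385
Fay      2350
Ivy       720
Quinn    1680
Ravi     2420
Vic      1280
Name: amount_x5, dtype: int64
reset_index():
  client  amount_x5
0    Eli       1385
1    Fay       2350
2    Ivy        720
3  Quinn       1680
4   Ravi       2420
5    Vic       1280
Reading off the value at position 0, column 'amount_x5', we get 1385.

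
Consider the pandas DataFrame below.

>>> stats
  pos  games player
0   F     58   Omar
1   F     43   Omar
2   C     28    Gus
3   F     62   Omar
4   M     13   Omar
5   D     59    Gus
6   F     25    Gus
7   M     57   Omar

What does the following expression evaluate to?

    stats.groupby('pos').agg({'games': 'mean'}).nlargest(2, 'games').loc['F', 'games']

group by pos, mean of games:
     games
pos       
C     28.0
D     59.0
F     47.0
M     35.0
take 2 rows with largest games:
     games
pos       
D     59.0
F     47.0
The value at row 'F', column 'games' is 47.0.

47.0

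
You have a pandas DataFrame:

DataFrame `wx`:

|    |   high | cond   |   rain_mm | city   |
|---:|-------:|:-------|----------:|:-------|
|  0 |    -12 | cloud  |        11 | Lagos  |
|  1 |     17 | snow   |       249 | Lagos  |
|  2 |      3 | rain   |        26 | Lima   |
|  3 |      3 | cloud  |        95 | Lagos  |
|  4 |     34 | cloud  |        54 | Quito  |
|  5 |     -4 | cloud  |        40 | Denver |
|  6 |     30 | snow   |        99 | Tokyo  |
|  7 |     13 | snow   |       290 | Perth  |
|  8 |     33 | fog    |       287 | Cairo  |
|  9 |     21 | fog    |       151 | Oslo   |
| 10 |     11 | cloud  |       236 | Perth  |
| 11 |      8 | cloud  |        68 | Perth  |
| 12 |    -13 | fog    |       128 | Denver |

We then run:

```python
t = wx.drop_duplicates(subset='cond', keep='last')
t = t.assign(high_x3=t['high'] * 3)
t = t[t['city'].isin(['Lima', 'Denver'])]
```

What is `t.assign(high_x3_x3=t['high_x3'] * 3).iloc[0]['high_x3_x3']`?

drop duplicate cond (keep=last):
    high   cond  rain_mm    city
2      3   rain       26    Lima
7     13   snow      290   Perth
11     8  cloud       68   Perth
12   -13    fog      128  Denver
add column high_x3 = t['high'] * 3:
    high   cond  rain_mm    city  high_x3
2      3   rain       26    Lima        9
7     13   snow      290   Perth       39
11     8  cloud       68   Perth       24
12   -13    fog      128  Denver      -39
filter rows where city in ['Lima', 'Denver']:
    high  cond  rain_mm    city  high_x3
2      3  rain       26    Lima        9
12   -13   fog      128  Denver      -39
add column high_x3_x3 = t['high_x3'] * 3:
    high  cond  rain_mm    city  high_x3  high_x3_x3
2      3  rain       26    Lima        9          27
12   -13   fog      128  Denver      -39        -117
So iloc[0]['high_x3_x3'] = 27.

27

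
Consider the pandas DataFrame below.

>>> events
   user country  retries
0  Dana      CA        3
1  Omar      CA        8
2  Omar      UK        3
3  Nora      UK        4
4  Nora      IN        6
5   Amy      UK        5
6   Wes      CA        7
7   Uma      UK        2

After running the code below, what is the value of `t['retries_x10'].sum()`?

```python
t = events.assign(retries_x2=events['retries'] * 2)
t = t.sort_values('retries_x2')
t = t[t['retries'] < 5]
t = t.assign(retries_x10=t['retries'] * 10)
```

120

add column retries_x2 = events['retries'] * 2:
   user country  retries  retries_x2
0  Dana      CA        3           6
1  Omar      CA        8          16
2  Omar      UK        3           6
3  Nora      UK        4           8
4  Nora      IN        6          12
5   Amy      UK        5          10
6   Wes      CA        7          14
7   Uma      UK        2           4
sort by retries_x2:
   user country  retries  retries_x2
7   Uma      UK        2           4
0  Dana      CA        3           6
2  Omar      UK        3           6
3  Nora      UK        4           8
5   Amy      UK        5          10
4  Nora      IN        6          12
6   Wes      CA        7          14
1  Omar      CA        8          16
filter rows where retries < 5:
   user country  retries  retries_x2
7   Uma      UK        2           4
0  Dana      CA        3           6
2  Omar      UK        3           6
3  Nora      UK        4           8
add column retries_x10 = t['retries'] * 10:
   user country  retries  retries_x2  retries_x10
7   Uma      UK        2           4           20
0  Dana      CA        3           6           30
2  Omar      UK        3           6           30
3  Nora      UK        4           8           40
Reading off the sum of column 'retries_x10', we get 120.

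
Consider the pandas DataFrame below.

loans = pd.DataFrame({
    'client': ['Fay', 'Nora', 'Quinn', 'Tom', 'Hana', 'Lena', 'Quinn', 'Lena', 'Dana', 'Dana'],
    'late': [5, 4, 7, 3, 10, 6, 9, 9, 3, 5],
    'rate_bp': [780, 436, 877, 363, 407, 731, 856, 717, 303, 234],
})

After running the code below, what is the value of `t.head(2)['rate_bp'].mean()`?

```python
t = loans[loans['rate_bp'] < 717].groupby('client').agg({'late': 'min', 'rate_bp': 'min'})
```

320.5

filter rows where rate_bp < 717:
  client  late  rate_bp
1   Nora     4      436
3    Tom     3      363
4   Hana    10      407
8   Dana     3      303
9   Dana     5      234
group by client: min(late), min(rate_bp):
        late  rate_bp
client               
Dana       3      234
Hana      10      407
Nora       4      436
Tom        3      363
take first 2 rows:
        late  rate_bp
client               
Dana       3      234
Hana      10      407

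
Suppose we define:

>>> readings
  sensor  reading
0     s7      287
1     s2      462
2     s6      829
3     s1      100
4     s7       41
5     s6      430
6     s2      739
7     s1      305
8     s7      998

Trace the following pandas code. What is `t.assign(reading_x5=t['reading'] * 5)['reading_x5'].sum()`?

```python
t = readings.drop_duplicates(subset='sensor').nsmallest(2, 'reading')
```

drop duplicate sensor (keep=first):
  sensor  reading
0     s7      287
1     s2      462
2     s6      829
3     s1      100
take 2 rows with smallest reading:
  sensor  reading
3     s1      100
0     s7      287
add column reading_x5 = t['reading'] * 5:
  sensor  reading  reading_x5
3     s1      100         500
0     s7      287        1435
So sum() = 1935.

1935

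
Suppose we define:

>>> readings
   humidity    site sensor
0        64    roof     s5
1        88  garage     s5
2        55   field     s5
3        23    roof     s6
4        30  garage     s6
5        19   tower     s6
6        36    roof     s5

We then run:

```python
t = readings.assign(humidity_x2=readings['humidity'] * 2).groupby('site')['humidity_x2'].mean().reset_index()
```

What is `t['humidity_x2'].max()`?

118.0

add column humidity_x2 = readings['humidity'] * 2:
   humidity    site sensor  humidity_x2
0        64    roof     s5          128
1        88  garage     s5          176
2        55   field     s5          110
3        23    roof     s6           46
4        30  garage     s6           60
5        19   tower     s6           38
6        36    roof     s5           72
group by site, mean of humidity_x2:
site
field     110.0
garage    118.0
roof       82.0
tower      38.0
Name: humidity_x2, dtype: float64
reset_index():
     site  humidity_x2
0   field        110.0
1  garage        118.0
2    roof         82.0
3   tower         38.0
Reading off the max of column 'humidity_x2', we get 118.0.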